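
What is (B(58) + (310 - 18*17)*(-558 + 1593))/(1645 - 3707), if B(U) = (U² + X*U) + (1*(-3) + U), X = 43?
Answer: -10053/2062 ≈ -4.8754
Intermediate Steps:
B(U) = -3 + U² + 44*U (B(U) = (U² + 43*U) + (1*(-3) + U) = (U² + 43*U) + (-3 + U) = -3 + U² + 44*U)
(B(58) + (310 - 18*17)*(-558 + 1593))/(1645 - 3707) = ((-3 + 58² + 44*58) + (310 - 18*17)*(-558 + 1593))/(1645 - 3707) = ((-3 + 3364 + 2552) + (310 - 306)*1035)/(-2062) = (5913 + 4*1035)*(-1/2062) = (5913 + 4140)*(-1/2062) = 10053*(-1/2062) = -10053/2062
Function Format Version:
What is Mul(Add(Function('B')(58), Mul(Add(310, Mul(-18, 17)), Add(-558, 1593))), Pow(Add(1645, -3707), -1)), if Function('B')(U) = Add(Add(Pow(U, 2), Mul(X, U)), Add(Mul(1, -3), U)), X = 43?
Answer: Rational(-10053, 2062) ≈ -4.8754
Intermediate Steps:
Function('B')(U) = Add(-3, Pow(U, 2), Mul(44, U)) (Function('B')(U) = Add(Add(Pow(U, 2), Mul(43, U)), Add(Mul(1, -3), U)) = Add(Add(Pow(U, 2), Mul(43, U)), Add(-3, U)) = Add(-3, Pow(U, 2), Mul(44, U)))
Mul(Add(Function('B')(58), Mul(Add(310, Mul(-18, 17)), Add(-558, 1593))), Pow(Add(1645, -3707), -1)) = Mul(Add(Add(-3, Pow(58, 2), Mul(44, 58)), Mul(Add(310, Mul(-18, 17)), Add(-558, 1593))), Pow(Add(1645, -3707), -1)) = Mul(Add(Add(-3, 3364, 2552), Mul(Add(310, -306), 1035)), Pow(-2062, -1)) = Mul(Add(5913, Mul(4, 1035)), Rational(-1, 2062)) = Mul(Add(5913, 4140), Rational(-1, 2062)) = Mul(10053, Rational(-1, 2062)) = Rational(-10053, 2062)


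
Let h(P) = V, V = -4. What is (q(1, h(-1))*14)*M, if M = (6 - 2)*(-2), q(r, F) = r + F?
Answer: 336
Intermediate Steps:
h(P) = -4
q(r, F) = F + r
M = -8 (M = 4*(-2) = -8)
(q(1, h(-1))*14)*M = ((-4 + 1)*14)*(-8) = -3*14*(-8) = -42*(-8) = 336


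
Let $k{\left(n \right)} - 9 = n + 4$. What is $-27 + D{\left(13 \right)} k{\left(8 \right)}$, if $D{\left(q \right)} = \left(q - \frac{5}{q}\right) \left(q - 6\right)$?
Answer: $\frac{23757}{13} \approx 1827.5$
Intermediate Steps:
$k{\left(n \right)} = 13 + n$ ($k{\left(n \right)} = 9 + \left(n + 4\right) = 9 + \left(4 + n\right) = 13 + n$)
$D{\left(q \right)} = \left(-6 + q\right) \left(q - \frac{5}{q}\right)$ ($D{\left(q \right)} = \left(q - \frac{5}{q}\right) \left(-6 + q\right) = \left(-6 + q\right) \left(q - \frac{5}{q}\right)$)
$-27 + D{\left(13 \right)} k{\left(8 \right)} = -27 + \left(-5 + 13^{2} - 78 + \frac{30}{13}\right) \left(13 + 8\right) = -27 + \left(-5 + 169 - 78 + 30 \cdot \frac{1}{13}\right) 21 = -27 + \left(-5 + 169 - 78 + \frac{30}{13}\right) 21 = -27 + \frac{1148}{13} \cdot 21 = -27 + \frac{24108}{13} = \frac{23757}{13}$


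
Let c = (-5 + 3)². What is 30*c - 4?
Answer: 116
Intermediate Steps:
c = 4 (c = (-2)² = 4)
30*c - 4 = 30*4 - 4 = 120 - 4 = 116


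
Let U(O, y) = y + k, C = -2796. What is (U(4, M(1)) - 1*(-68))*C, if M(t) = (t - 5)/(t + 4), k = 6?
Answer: -1023336/5 ≈ -2.0467e+5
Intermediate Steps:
M(t) = (-5 + t)/(4 + t)
U(O, y) = 6 + y (U(O, y) = y + 6 = 6 + y)
(U(4, M(1)) - 1*(-68))*C = ((6 + (-5 + 1)/(4 + 1)) - 1*(-68))*(-2796) = ((6 - 4/5) + 68)*(-2796) = ((6 + (⅕)*(-4)) + 68)*(-2796) = ((6 - ⅘) + 68)*(-2796) = (26/5 + 68)*(-2796) = (366/5)*(-2796) = -1023336/5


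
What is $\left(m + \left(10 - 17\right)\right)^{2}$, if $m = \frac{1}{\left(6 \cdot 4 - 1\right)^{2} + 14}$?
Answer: $\frac{14440000}{294849} \approx 48.974$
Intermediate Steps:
$m = \frac{1}{543}$ ($m = \frac{1}{\left(24 - 1\right)^{2} + 14} = \frac{1}{23^{2} + 14} = \frac{1}{529 + 14} = \frac{1}{543} \approx 0.0018416$)
$\left(m + \left(10 - 17\right)\right)^{2} = \left(\frac{1}{543} + \left(10 - 17\right)\right)^{2} = \left(\frac{1}{543} - 7\right)^{2} = \left(- \frac{3800}{543}\right)^{2} = \frac{14440000}{294849}$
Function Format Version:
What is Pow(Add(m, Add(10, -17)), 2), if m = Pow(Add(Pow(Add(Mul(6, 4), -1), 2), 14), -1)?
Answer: Rational(14440000, 294849) ≈ 48.974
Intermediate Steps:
m = Rational(1, 543) (m = Pow(Add(Pow(Add(24, -1), 2), 14), -1) = Pow(Add(Pow(23, 2), 14), -1) = Pow(Add(529, 14), -1) = Pow(543, -1) = Rational(1, 543) ≈ 0.0018416)
Pow(Add(m, Add(10, -17)), 2) = Pow(Add(Rational(1, 543), Add(10, -17)), 2) = Pow(Add(Rational(1, 543), -7), 2) = Pow(Rational(-3800, 543), 2) = Rational(14440000, 294849)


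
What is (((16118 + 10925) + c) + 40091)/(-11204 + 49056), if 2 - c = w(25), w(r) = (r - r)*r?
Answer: 16784/9463 ≈ 1.7736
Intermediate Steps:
w(r) = 0 (w(r) = 0*r = 0)
c = 2 (c = 2 - 1*0 = 2 + 0 = 2)
(((16118 + 10925) + c) + 40091)/(-11204 + 49056) = (((16118 + 10925) + 2) + 40091)/(-11204 + 49056) = ((27043 + 2) + 40091)/37852 = (27045 + 40091)*(1/37852) = 67136*(1/37852) = 16784/9463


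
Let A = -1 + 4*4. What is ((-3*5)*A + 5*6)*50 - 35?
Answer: -9785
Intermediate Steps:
A = 15 (A = -1 + 16 = 15)
((-3*5)*A + 5*6)*50 - 35 = (-3*5*15 + 5*6)*50 - 35 = (-15*15 + 30)*50 - 35 = (-225 + 30)*50 - 35 = -195*50 - 35 = -9750 - 35 = -9785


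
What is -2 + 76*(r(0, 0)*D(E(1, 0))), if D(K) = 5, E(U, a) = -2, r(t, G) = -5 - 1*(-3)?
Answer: -762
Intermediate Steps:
r(t, G) = -2 (r(t, G) = -5 + 3 = -2)
-2 + 76*(r(0, 0)*D(E(1, 0))) = -2 + 76*(-2*5) = -2 + 76*(-10) = -2 - 760 = -762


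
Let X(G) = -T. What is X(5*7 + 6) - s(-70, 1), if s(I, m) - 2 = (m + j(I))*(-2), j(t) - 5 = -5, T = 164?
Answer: -164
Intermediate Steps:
j(t) = 0 (j(t) = 5 - 5 = 0)
X(G) = -164 (X(G) = -1*164 = -164)
s(I, m) = 2 - 2*m (s(I, m) = 2 + (m + 0)*(-2) = 2 + m*(-2) = 2 - 2*m)
X(5*7 + 6) - s(-70, 1) = -164 - (2 - 2*1) = -164 - (2 - 2) = -164 - 1*0 = -164 + 0 = -164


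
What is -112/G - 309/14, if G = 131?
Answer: -42047/1834 ≈ -22.926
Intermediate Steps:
-112/G - 309/14 = -112/131 - 309/14 = -42047/1834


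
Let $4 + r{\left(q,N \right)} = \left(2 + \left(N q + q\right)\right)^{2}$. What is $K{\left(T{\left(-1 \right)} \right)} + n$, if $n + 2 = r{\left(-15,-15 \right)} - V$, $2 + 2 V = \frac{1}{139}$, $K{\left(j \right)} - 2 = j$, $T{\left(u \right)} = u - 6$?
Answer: $\frac{12491651}{278} \approx 44934.0$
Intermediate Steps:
$T{\left(u \right)} = -6 + u$ ($T{\left(u \right)} = u - 6 = -6 + u$)
$K{\left(j \right)} = 2 + j$
$r{\left(q,N \right)} = -4 + \left(2 + q + N q\right)^{2}$ ($r{\left(q,N \right)} = -4 + \left(2 + \left(N q + q\right)\right)^{2} = -4 + \left(2 + \left(q + N q\right)\right)^{2} = -4 + \left(2 + q + N q\right)^{2}$)
$V = - \frac{277}{278}$ ($V = -1 + \frac{1}{2 \cdot 139} = -1 + \frac{1}{2} \cdot \frac{1}{139} = -1 + \frac{1}{278} = - \frac{277}{278} \approx -0.9964$)
$n = \frac{12493041}{278}$ ($n = -2 - \left(\frac{835}{278} - \left(2 - 15 - -225\right)^{2}\right) = -2 - \left(\frac{835}{278} - \left(2 - 15 + 225\right)^{2}\right) = -2 + \left(\left(-4 + 212^{2}\right) + \frac{277}{278}\right) = -2 + \left(\left(-4 + 44944\right) + \frac{277}{278}\right) = -2 + \left(44940 + \frac{277}{278}\right) = -2 + \frac{12493597}{278} = \frac{12493041}{278} \approx 44939.0$)
$K{\left(T{\left(-1 \right)} \right)} + n = \left(2 - 7\right) + \frac{12493041}{278} = -5 + \frac{12493041}{278} = \frac{12491651}{278}$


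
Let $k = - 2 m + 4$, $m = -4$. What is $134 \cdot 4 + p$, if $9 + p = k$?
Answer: $539$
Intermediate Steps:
$k = 12$ ($k = \left(-2\right) \left(-4\right) + 4 = 8 + 4 = 12$)
$p = 3$ ($p = -9 + 12 = 3$)
$134 \cdot 4 + p = 134 \cdot 4 + 3 = 536 + 3 = 539$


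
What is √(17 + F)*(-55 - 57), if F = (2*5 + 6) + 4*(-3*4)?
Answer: -112*I*√15 ≈ -433.77*I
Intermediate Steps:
F = -32 (F = (10 + 6) + 4*(-12) = 16 - 48 = -32)
√(17 + F)*(-55 - 57) = √(17 - 32)*(-55 - 57) = √(-15)*(-112) = (I*√15)*(-112) = -112*I*√15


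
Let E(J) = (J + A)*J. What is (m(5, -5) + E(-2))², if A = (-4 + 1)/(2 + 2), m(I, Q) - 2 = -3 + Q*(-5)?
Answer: 3481/4 ≈ 870.25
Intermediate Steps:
m(I, Q) = -1 - 5*Q (m(I, Q) = 2 + (-3 + Q*(-5)) = 2 + (-3 - 5*Q) = -1 - 5*Q)
A = -¾ (A = -3/4 = -3*¼ = -¾ ≈ -0.75000)
E(J) = J*(-¾ + J) (E(J) = (J - ¾)*J = (-¾ + J)*J = J*(-¾ + J))
(m(5, -5) + E(-2))² = ((-1 - 5*(-5)) + (¼)*(-2)*(-3 + 4*(-2)))² = ((-1 + 25) + (¼)*(-2)*(-3 - 8))² = (24 + (¼)*(-2)*(-11))² = (24 + 11/2)² = (59/2)² = 3481/4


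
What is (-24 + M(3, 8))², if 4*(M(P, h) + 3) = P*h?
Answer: 441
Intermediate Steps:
M(P, h) = -3 + P*h/4 (M(P, h) = -3 + (P*h)/4 = -3 + P*h/4)
(-24 + M(3, 8))² = (-24 + (-3 + (¼)*3*8))² = (-24 + (-3 + 6))² = (-24 + 3)² = (-21)² = 441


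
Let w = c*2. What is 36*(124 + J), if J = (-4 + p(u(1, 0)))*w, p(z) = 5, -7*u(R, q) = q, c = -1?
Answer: 4392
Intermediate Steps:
u(R, q) = -q/7
w = -2 (w = -1*2 = -2)
J = -2 (J = (-4 + 5)*(-2) = 1*(-2) = -2)
36*(124 + J) = 36*(124 - 2) = 36*122 = 4392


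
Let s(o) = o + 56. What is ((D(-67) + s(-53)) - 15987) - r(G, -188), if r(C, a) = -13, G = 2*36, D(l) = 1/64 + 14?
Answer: -1021247/64 ≈ -15957.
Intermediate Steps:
s(o) = 56 + o
D(l) = 897/64 (D(l) = 1/64 + 14 = 897/64)
G = 72
((D(-67) + s(-53)) - 15987) - r(G, -188) = ((897/64 + (56 - 53)) - 15987) - 1*(-13) = ((897/64 + 3) - 15987) + 13 = (1089/64 - 15987) + 13 = -1022079/64 + 13 = -1021247/64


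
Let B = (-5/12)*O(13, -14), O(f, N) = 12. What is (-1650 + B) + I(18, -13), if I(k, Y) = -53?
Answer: -1708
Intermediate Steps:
B = -5 (B = -5/12*12 = -5)
(-1650 + B) + I(18, -13) = (-1650 - 5) - 53 = -1655 - 53 = -1708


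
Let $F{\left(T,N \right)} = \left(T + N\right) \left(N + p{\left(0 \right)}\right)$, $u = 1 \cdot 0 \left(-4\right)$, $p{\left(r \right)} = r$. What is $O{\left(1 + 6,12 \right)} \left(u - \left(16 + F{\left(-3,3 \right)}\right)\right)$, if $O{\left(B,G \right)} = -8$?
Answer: $128$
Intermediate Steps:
$u = 0$ ($u = 0 \left(-4\right) = 0$)
$F{\left(T,N \right)} = N \left(N + T\right)$ ($F{\left(T,N \right)} = \left(T + N\right) \left(N + 0\right) = \left(N + T\right) N = N \left(N + T\right)$)
$O{\left(1 + 6,12 \right)} \left(u - \left(16 + F{\left(-3,3 \right)}\right)\right) = - 8 \left(0 - \left(16 + 3 \left(3 - 3\right)\right)\right) = - 8 \left(0 - \left(16 + 3 \cdot 0\right)\right) = - 8 \left(0 - 16\right) = \left(-8\right) \left(-16\right) = 128$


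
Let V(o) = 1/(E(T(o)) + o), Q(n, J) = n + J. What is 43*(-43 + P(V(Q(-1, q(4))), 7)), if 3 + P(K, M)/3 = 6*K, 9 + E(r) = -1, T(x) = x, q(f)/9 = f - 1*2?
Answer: -14878/7 ≈ -2125.4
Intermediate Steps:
q(f) = -18 + 9*f (q(f) = 9*(f - 1*2) = 9*(f - 2) = 9*(-2 + f) = -18 + 9*f)
Q(n, J) = J + n
E(r) = -10 (E(r) = -9 - 1 = -10)
V(o) = 1/(-10 + o)
P(K, M) = -9 + 18*K (P(K, M) = -9 + 3*(6*K) = -9 + 18*K)
43*(-43 + P(V(Q(-1, q(4))), 7)) = 43*(-43 + (-9 + 18/(-10 + ((-18 + 9*4) - 1)))) = 43*(-43 + (-9 + 18/(-10 + ((-18 + 36) - 1)))) = 43*(-43 + (-9 + 18/(-10 + (18 - 1)))) = 43*(-43 + (-9 + 18/(-10 + 17))) = 43*(-43 + (-9 + 18/7)) = 43*(-43 - 45/7) = 43*(-346/7) = -14878/7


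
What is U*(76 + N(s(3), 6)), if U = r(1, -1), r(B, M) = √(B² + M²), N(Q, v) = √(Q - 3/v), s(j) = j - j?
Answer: I + 76*√2 ≈ 107.48 + 1.0*I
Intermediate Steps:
s(j) = 0
U = √2 (U = √(1² + (-1)²) = √(1 + 1) = √2 ≈ 1.4142)
U*(76 + N(s(3), 6)) = √2*(76 + √(0 - 3/6)) = √2*(76 + √(0 - 3*⅙)) = √2*(76 + √(0 - ½)) = √2*(76 + √(-½)) = √2*(76 + I*√2/2)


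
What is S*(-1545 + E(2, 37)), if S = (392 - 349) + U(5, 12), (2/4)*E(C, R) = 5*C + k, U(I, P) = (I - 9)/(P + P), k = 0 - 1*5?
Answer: -394495/6 ≈ -65749.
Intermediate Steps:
k = -5 (k = 0 - 5 = -5)
U(I, P) = (-9 + I)/(2*P) (U(I, P) = (-9 + I)/((2*P)) = (-9 + I)*(1/(2*P)) = (-9 + I)/(2*P))
E(C, R) = -10 + 10*C (E(C, R) = 2*(5*C - 5) = 2*(-5 + 5*C) = -10 + 10*C)
S = 257/6 (S = (392 - 349) + (½)*(-9 + 5)/12 = 43 + (½)*(1/12)*(-4) = 43 - ⅙ = 257/6 ≈ 42.833)
S*(-1545 + E(2, 37)) = 257*(-1545 + (-10 + 10*2))/6 = 257*(-1545 + (-10 + 20))/6 = 257*(-1545 + 10)/6 = (257/6)*(-1535) = -394495/6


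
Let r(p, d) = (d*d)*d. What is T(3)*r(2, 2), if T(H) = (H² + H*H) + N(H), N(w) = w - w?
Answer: 144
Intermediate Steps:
N(w) = 0
r(p, d) = d³ (r(p, d) = d²*d = d³)
T(H) = 2*H² (T(H) = (H² + H*H) + 0 = (H² + H²) + 0 = 2*H² + 0 = 2*H²)
T(3)*r(2, 2) = (2*3²)*2³ = (2*9)*8 = 18*8 = 144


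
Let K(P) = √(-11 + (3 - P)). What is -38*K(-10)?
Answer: -38*√2 ≈ -53.740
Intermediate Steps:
K(P) = √(-8 - P)
-38*K(-10) = -38*√(-8 - 1*(-10)) = -38*√(-8 + 10) = -38*√2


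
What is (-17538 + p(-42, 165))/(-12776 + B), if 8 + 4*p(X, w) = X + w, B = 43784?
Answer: -70037/124032 ≈ -0.56467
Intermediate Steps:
p(X, w) = -2 + X/4 + w/4 (p(X, w) = -2 + (X + w)/4 = -2 + (X/4 + w/4) = -2 + X/4 + w/4)
(-17538 + p(-42, 165))/(-12776 + B) = (-17538 + (-2 + (1/4)*(-42) + (1/4)*165))/(-12776 + 43784) = (-17538 + (-2 - 21/2 + 165/4))/31008 = (-17538 + 115/4)*(1/31008) = -70037/4*1/31008 = -70037/124032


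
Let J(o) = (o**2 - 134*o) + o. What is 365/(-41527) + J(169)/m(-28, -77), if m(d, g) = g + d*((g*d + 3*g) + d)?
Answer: -90688571/736315237 ≈ -0.12317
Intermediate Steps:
J(o) = o**2 - 133*o
m(d, g) = g + d*(d + 3*g + d*g) (m(d, g) = g + d*((d*g + 3*g) + d) = g + d*((3*g + d*g) + d) = g + d*(d + 3*g + d*g))
365/(-41527) + J(169)/m(-28, -77) = 365/(-41527) + (169*(-133 + 169))/(-77 + (-28)**2 - 77*(-28)**2 + 3*(-28)*(-77)) = 365*(-1/41527) + (169*36)/(-77 + 784 - 77*784 + 6468) = -365/41527 + 6084/(-77 + 784 - 60368 + 6468) = -365/41527 + 6084/(-53193) = -365/41527 + 6084*(-1/53193) = -365/41527 - 2028/17731 = -90688571/736315237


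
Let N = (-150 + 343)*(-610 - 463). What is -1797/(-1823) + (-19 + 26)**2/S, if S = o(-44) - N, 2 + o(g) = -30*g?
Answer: 374596706/379925961 ≈ 0.98597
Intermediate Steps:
o(g) = -2 - 30*g
N = -207089 (N = 193*(-1073) = -207089)
S = 208407 (S = (-2 - 30*(-44)) - 1*(-207089) = (-2 + 1320) + 207089 = 1318 + 207089 = 208407)
-1797/(-1823) + (-19 + 26)**2/S = -1797/(-1823) + (-19 + 26)**2/208407 = -1797*(-1/1823) + 7**2*(1/208407) = 1797/1823 + 49*(1/208407) = 1797/1823 + 49/208407 = 374596706/379925961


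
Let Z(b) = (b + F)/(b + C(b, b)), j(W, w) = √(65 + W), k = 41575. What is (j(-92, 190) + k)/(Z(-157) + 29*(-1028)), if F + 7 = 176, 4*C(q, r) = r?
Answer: -32636375/23402468 - 2355*I*√3/23402468 ≈ -1.3946 - 0.0001743*I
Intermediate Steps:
C(q, r) = r/4
F = 169 (F = -7 + 176 = 169)
Z(b) = 4*(169 + b)/(5*b) (Z(b) = (b + 169)/(b + b/4) = (169 + b)/((5*b/4)) = (169 + b)*(4/(5*b)) = 4*(169 + b)/(5*b))
(j(-92, 190) + k)/(Z(-157) + 29*(-1028)) = (√(65 - 92) + 41575)/((⅘)*(169 - 157)/(-157) + 29*(-1028)) = (√(-27) + 41575)/((⅘)*(-1/157)*12 - 29812) = (3*I*√3 + 41575)/(-48/785 - 29812) = (41575 + 3*I*√3)/(-23402468/785) = (41575 + 3*I*√3)*(-785/23402468) = -32636375/23402468 - 2355*I*√3/23402468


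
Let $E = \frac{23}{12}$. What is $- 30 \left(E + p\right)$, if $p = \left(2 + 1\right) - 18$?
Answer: $\frac{785}{2} \approx 392.5$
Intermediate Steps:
$E = \frac{23}{12}$ ($E = 23 \cdot \frac{1}{12} = \frac{23}{12} \approx 1.9167$)
$p = -15$ ($p = 3 - 18 = -15$)
$- 30 \left(E + p\right) = - 30 \left(\frac{23}{12} - 15\right) = \left(-30\right) \left(- \frac{157}{12}\right) = \frac{785}{2}$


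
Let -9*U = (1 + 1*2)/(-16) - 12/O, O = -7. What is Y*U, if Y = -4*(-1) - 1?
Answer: -57/112 ≈ -0.50893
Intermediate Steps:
U = -19/112 (U = -((1 + 1*2)/(-16) - 12/(-7))/9 = -((1 + 2)*(-1/16) - 12*(-1/7))/9 = -(3*(-1/16) + 12/7)/9 = -(-3/16 + 12/7)/9 = -1/9*171/112 = -19/112 ≈ -0.16964)
Y = 3 (Y = 4 - 1 = 3)
Y*U = 3*(-19/112) = -57/112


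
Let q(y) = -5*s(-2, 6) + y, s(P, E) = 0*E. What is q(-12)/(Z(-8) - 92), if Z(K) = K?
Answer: 3/25 ≈ 0.12000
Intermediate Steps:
s(P, E) = 0
q(y) = y (q(y) = -5*0 + y = 0 + y = y)
q(-12)/(Z(-8) - 92) = -12/(-8 - 92) = -12/(-100) = -1/100*(-12) = 3/25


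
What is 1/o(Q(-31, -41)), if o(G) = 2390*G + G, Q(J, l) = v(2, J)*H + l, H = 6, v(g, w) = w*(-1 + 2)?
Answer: -1/542757 ≈ -1.8424e-6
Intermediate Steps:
v(g, w) = w (v(g, w) = w*1 = w)
Q(J, l) = l + 6*J (Q(J, l) = J*6 + l = 6*J + l = l + 6*J)
o(G) = 2391*G
1/o(Q(-31, -41)) = 1/(2391*(-41 + 6*(-31))) = 1/(2391*(-41 - 186)) = 1/(2391*(-227)) = 1/(-542757) = -1/542757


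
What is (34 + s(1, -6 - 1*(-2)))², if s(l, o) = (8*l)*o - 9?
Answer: 49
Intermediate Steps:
s(l, o) = -9 + 8*l*o (s(l, o) = 8*l*o - 9 = -9 + 8*l*o)
(34 + s(1, -6 - 1*(-2)))² = (34 + (-9 + 8*1*(-6 - 1*(-2))))² = (34 + (-9 + 8*1*(-6 + 2)))² = (34 + (-9 + 8*1*(-4)))² = (34 + (-9 - 32))² = (34 - 41)² = (-7)² = 49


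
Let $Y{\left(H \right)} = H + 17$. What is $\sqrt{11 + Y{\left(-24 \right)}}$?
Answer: $2$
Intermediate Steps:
$Y{\left(H \right)} = 17 + H$
$\sqrt{11 + Y{\left(-24 \right)}} = \sqrt{11 + \left(17 - 24\right)} = \sqrt{11 - 7} = \sqrt{4} = 2$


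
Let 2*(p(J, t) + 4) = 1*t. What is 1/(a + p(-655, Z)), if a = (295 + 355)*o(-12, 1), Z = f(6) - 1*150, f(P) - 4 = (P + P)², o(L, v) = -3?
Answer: -1/1955 ≈ -0.00051151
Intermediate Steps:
f(P) = 4 + 4*P² (f(P) = 4 + (P + P)² = 4 + (2*P)² = 4 + 4*P²)
Z = -2 (Z = (4 + 4*6²) - 1*150 = (4 + 4*36) - 150 = (4 + 144) - 150 = 148 - 150 = -2)
p(J, t) = -4 + t/2 (p(J, t) = -4 + (1*t)/2 = -4 + t/2)
a = -1950 (a = (295 + 355)*(-3) = 650*(-3) = -1950)
1/(a + p(-655, Z)) = 1/(-1950 + (-4 + (½)*(-2))) = 1/(-1950 + (-4 - 1)) = 1/(-1950 - 5) = 1/(-1955) = -1/1955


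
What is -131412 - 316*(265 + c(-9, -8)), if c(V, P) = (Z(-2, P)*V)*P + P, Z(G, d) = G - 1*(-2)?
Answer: -212624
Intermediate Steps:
Z(G, d) = 2 + G (Z(G, d) = G + 2 = 2 + G)
c(V, P) = P (c(V, P) = ((2 - 2)*V)*P + P = (0*V)*P + P = 0*P + P = 0 + P = P)
-131412 - 316*(265 + c(-9, -8)) = -131412 - 316*(265 - 8) = -131412 - 316*257 = -131412 - 81212 = -212624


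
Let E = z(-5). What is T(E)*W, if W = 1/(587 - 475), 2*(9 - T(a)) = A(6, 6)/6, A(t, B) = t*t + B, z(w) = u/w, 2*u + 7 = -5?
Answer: 11/224 ≈ 0.049107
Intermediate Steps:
u = -6 (u = -7/2 + (1/2)*(-5) = -7/2 - 5/2 = -6)
z(w) = -6/w
A(t, B) = B + t**2 (A(t, B) = t**2 + B = B + t**2)
E = 6/5 (E = -6/(-5) = -6*(-1/5) = 6/5 ≈ 1.2000)
T(a) = 11/2 (T(a) = 9 - (6 + 6**2)/(2*6) = 9 - (6 + 36)/(2*6) = 9 - 21/6 = 9 - 1/2*7 = 9 - 7/2 = 11/2)
W = 1/112 ≈ 0.0089286
T(E)*W = (11/2)*(1/112) = 11/224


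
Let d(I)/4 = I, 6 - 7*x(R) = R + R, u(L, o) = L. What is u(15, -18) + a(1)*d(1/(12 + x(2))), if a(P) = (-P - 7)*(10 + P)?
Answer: -587/43 ≈ -13.651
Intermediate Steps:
x(R) = 6/7 - 2*R/7 (x(R) = 6/7 - (R + R)/7 = 6/7 - 2*R/7)
a(P) = (-7 - P)*(10 + P)
d(I) = 4*I
u(15, -18) + a(1)*d(1/(12 + x(2))) = 15 + (-70 - 1*1² - 17*1)*(4/(12 + (6/7 - 2/7*2))) = 15 + (-70 - 1*1 - 17)*(4/(12 + (6/7 - 4/7))) = 15 + (-70 - 1 - 17)*(4/(12 + 2/7)) = 15 - 352/86/7 = 15 - 352*7/86 = 15 - 88*14/43 = 15 - 1232/43 = -587/43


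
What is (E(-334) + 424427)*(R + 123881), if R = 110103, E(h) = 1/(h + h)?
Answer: 16584624178560/167 ≈ 9.9309e+10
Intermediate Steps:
E(h) = 1/(2*h)
(E(-334) + 424427)*(R + 123881) = ((1/2)/(-334) + 424427)*(110103 + 123881) = ((1/2)*(-1/334) + 424427)*233984 = (-1/668 + 424427)*233984 = (283517235/668)*233984 = 16584624178560/167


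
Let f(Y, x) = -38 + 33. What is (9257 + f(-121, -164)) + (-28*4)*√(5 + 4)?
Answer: 8916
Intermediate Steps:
f(Y, x) = -5
(9257 + f(-121, -164)) + (-28*4)*√(5 + 4) = (9257 - 5) + (-28*4)*√(5 + 4) = 9252 - 112*√9 = 9252 - 112*3 = 9252 - 336 = 8916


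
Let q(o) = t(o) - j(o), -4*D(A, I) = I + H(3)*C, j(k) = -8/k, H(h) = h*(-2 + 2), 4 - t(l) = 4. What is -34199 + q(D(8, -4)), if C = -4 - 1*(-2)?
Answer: -34191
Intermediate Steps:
t(l) = 0 (t(l) = 4 - 1*4 = 4 - 4 = 0)
H(h) = 0 (H(h) = h*0 = 0)
C = -2 (C = -4 + 2 = -2)
D(A, I) = -I/4 (D(A, I) = -(I + 0*(-2))/4 = -(I + 0)/4 = -I/4)
q(o) = 8/o (q(o) = 0 - (-8)/o = 0 + 8/o = 8/o)
-34199 + q(D(8, -4)) = -34199 + 8/((-1/4*(-4))) = -34199 + 8/1 = -34199 + 8*1 = -34199 + 8 = -34191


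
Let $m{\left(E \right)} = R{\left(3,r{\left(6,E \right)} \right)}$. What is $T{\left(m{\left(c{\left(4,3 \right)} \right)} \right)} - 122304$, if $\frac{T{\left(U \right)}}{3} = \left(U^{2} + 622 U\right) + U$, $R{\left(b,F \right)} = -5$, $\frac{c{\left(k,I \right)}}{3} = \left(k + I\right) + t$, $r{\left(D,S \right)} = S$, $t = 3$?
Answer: $-131574$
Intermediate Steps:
$c{\left(k,I \right)} = 9 + 3 I + 3 k$ ($c{\left(k,I \right)} = 3 \left(\left(k + I\right) + 3\right) = 3 \left(\left(I + k\right) + 3\right) = 3 \left(3 + I + k\right) = 9 + 3 I + 3 k$)
$m{\left(E \right)} = -5$
$T{\left(U \right)} = 3 U^{2} + 1869 U$ ($T{\left(U \right)} = 3 \left(\left(U^{2} + 622 U\right) + U\right) = 3 \left(U^{2} + 623 U\right) = 3 U^{2} + 1869 U$)
$T{\left(m{\left(c{\left(4,3 \right)} \right)} \right)} - 122304 = 3 \left(-5\right) \left(623 - 5\right) - 122304 = 3 \left(-5\right) 618 - 122304 = -9270 - 122304 = -131574$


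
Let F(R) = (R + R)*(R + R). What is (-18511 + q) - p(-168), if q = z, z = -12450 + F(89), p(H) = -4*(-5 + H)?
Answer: 31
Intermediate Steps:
F(R) = 4*R² (F(R) = (2*R)*(2*R) = 4*R²)
p(H) = 20 - 4*H
z = 19234 (z = -12450 + 4*89² = -12450 + 4*7921 = -12450 + 31684 = 19234)
q = 19234
(-18511 + q) - p(-168) = (-18511 + 19234) - (20 - 4*(-168)) = 723 - (20 + 672) = 723 - 1*692 = 723 - 692 = 31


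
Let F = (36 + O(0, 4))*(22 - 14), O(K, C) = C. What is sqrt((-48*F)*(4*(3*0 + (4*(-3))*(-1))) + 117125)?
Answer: I*sqrt(620155) ≈ 787.5*I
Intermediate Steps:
F = 320 (F = (36 + 4)*(22 - 14) = 40*8 = 320)
sqrt((-48*F)*(4*(3*0 + (4*(-3))*(-1))) + 117125) = sqrt((-48*320)*(4*(3*0 + (4*(-3))*(-1))) + 117125) = sqrt(-61440*(0 - 12*(-1)) + 117125) = sqrt(-61440*(0 + 12) + 117125) = sqrt(-61440*12 + 117125) = sqrt(-15360*48 + 117125) = sqrt(-737280 + 117125) = sqrt(-620155) = I*sqrt(620155)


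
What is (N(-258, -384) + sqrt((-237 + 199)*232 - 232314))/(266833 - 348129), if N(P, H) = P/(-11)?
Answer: -129/447128 - I*sqrt(241130)/81296 ≈ -0.00028851 - 0.0060403*I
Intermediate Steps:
N(P, H) = -P/11 (N(P, H) = P*(-1/11) = -P/11)
(N(-258, -384) + sqrt((-237 + 199)*232 - 232314))/(266833 - 348129) = (-1/11*(-258) + sqrt((-237 + 199)*232 - 232314))/(266833 - 348129) = (258/11 + sqrt(-38*232 - 232314))/(-81296) = (258/11 + sqrt(-8816 - 232314))*(-1/81296) = (258/11 + sqrt(-241130))*(-1/81296) = (258/11 + I*sqrt(241130))*(-1/81296) = -129/447128 - I*sqrt(241130)/81296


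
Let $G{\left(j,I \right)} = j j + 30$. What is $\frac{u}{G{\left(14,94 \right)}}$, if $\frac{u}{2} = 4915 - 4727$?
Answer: $\frac{188}{113} \approx 1.6637$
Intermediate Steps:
$G{\left(j,I \right)} = 30 + j^{2}$ ($G{\left(j,I \right)} = j^{2} + 30 = 30 + j^{2}$)
$u = 376$ ($u = 2 \left(4915 - 4727\right) = 2 \cdot 188 = 376$)
$\frac{u}{G{\left(14,94 \right)}} = \frac{376}{30 + 14^{2}} = \frac{376}{30 + 196} = \frac{376}{226} = 376 \cdot \frac{1}{226} = \frac{188}{113}$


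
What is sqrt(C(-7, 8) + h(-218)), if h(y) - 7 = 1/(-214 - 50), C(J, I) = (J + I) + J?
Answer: sqrt(17358)/132 ≈ 0.99810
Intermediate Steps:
C(J, I) = I + 2*J (C(J, I) = (I + J) + J = I + 2*J)
h(y) = 1847/264 (h(y) = 7 + 1/(-214 - 50) = 7 + 1/(-264) = 7 - 1/264 = 1847/264)
sqrt(C(-7, 8) + h(-218)) = sqrt((8 + 2*(-7)) + 1847/264) = sqrt((8 - 14) + 1847/264) = sqrt(-6 + 1847/264) = sqrt(263/264) = sqrt(17358)/132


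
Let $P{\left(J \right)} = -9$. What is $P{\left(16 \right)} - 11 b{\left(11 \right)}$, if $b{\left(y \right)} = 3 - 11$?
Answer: $79$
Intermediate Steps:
$b{\left(y \right)} = -8$ ($b{\left(y \right)} = 3 - 11 = -8$)
$P{\left(16 \right)} - 11 b{\left(11 \right)} = -9 - -88 = -9 + 88 = 79$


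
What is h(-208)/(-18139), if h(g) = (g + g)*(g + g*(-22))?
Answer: 1817088/18139 ≈ 100.18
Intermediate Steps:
h(g) = -42*g² (h(g) = (2*g)*(g - 22*g) = (2*g)*(-21*g) = -42*g²)
h(-208)/(-18139) = -42*(-208)²/(-18139) = -42*43264*(-1/18139) = -1817088*(-1/18139) = 1817088/18139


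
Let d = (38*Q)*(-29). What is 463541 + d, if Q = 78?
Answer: 377585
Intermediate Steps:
d = -85956 (d = (38*78)*(-29) = 2964*(-29) = -85956)
463541 + d = 463541 - 85956 = 377585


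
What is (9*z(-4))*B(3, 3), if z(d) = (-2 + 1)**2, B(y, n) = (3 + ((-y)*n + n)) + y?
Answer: 0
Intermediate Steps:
B(y, n) = 3 + n + y - n*y (B(y, n) = (3 + (-n*y + n)) + y = (3 + (n - n*y)) + y = (3 + n - n*y) + y = 3 + n + y - n*y)
z(d) = 1 (z(d) = (-1)**2 = 1)
(9*z(-4))*B(3, 3) = (9*1)*(3 + 3 + 3 - 1*3*3) = 9*(3 + 3 + 3 - 9) = 9*0 = 0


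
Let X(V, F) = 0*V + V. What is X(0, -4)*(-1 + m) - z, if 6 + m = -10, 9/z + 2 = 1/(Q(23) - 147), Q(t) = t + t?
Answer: 909/203 ≈ 4.4778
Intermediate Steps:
X(V, F) = V (X(V, F) = 0 + V = V)
Q(t) = 2*t
z = -909/203 (z = 9/(-2 + 1/(2*23 - 147)) = 9/(-2 + 1/(46 - 147)) = 9/(-2 + 1/(-101)) = 9/(-2 - 1/101) = 9/(-203/101) = 9*(-101/203) = -909/203 ≈ -4.4778)
m = -16 (m = -6 - 10 = -16)
X(0, -4)*(-1 + m) - z = 0*(-1 - 16) - 1*(-909/203) = 0*(-17) + 909/203 = 0 + 909/203 = 909/203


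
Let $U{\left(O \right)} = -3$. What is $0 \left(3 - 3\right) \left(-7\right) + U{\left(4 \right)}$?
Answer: $-3$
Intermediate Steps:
$0 \left(3 - 3\right) \left(-7\right) + U{\left(4 \right)} = 0 \left(3 - 3\right) \left(-7\right) - 3 = 0 \cdot 0 \left(-7\right) - 3 = 0 \left(-7\right) - 3 = 0 - 3 = -3$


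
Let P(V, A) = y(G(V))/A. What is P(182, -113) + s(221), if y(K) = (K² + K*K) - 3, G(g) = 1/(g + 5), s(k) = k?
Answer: 873385742/3951497 ≈ 221.03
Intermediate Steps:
G(g) = 1/(5 + g)
y(K) = -3 + 2*K² (y(K) = (K² + K²) - 3 = 2*K² - 3 = -3 + 2*K²)
P(V, A) = (-3 + 2/(5 + V)²)/A (P(V, A) = (-3 + 2*(1/(5 + V))²)/A = (-3 + 2/(5 + V)²)/A)
P(182, -113) + s(221) = (-3/(-113) + 2/(-113*(5 + 182)²)) + 221 = (-3*(-1/113) + 2*(-1/113)/187²) + 221 = (3/113 + 2*(-1/113)*(1/34969)) + 221 = (3/113 - 2/3951497) + 221 = 104905/3951497 + 221 = 873385742/3951497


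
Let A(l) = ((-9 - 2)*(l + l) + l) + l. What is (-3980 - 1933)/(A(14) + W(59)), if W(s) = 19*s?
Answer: -5913/841 ≈ -7.0309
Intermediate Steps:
A(l) = -20*l (A(l) = (-22*l + l) + l = -21*l + l = -20*l)
(-3980 - 1933)/(A(14) + W(59)) = (-3980 - 1933)/(-20*14 + 19*59) = -5913/(-280 + 1121) = -5913/841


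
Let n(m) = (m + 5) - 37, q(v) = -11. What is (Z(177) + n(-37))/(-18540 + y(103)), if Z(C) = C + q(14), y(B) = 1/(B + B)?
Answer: -19982/3819239 ≈ -0.0052319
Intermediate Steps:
y(B) = 1/(2*B)
n(m) = -32 + m (n(m) = (5 + m) - 37 = -32 + m)
Z(C) = -11 + C (Z(C) = C - 11 = -11 + C)
(Z(177) + n(-37))/(-18540 + y(103)) = ((-11 + 177) + (-32 - 37))/(-18540 + (½)/103) = (166 - 69)/(-18540 + (½)*(1/103)) = 97/(-18540 + 1/206) = 97/(-3819239/206) = 97*(-206/3819239) = -19982/3819239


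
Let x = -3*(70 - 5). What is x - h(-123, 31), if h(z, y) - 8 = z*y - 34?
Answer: 3644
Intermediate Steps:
x = -195 (x = -3*65 = -195)
h(z, y) = -26 + y*z (h(z, y) = 8 + (z*y - 34) = 8 + (y*z - 34) = 8 + (-34 + y*z) = -26 + y*z)
x - h(-123, 31) = -195 - (-26 + 31*(-123)) = -195 - (-26 - 3813) = -195 - 1*(-3839) = -195 + 3839 = 3644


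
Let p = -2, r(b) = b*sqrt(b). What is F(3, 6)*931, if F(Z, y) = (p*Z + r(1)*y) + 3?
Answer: 2793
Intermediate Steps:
r(b) = b**(3/2)
F(Z, y) = 3 + y - 2*Z (F(Z, y) = (-2*Z + 1**(3/2)*y) + 3 = (-2*Z + 1*y) + 3 = (-2*Z + y) + 3 = (y - 2*Z) + 3 = 3 + y - 2*Z)
F(3, 6)*931 = (3 + 6 - 2*3)*931 = (3 + 6 - 6)*931 = 3*931 = 2793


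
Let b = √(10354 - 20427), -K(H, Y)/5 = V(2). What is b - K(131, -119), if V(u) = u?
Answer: 10 + I*√10073 ≈ 10.0 + 100.36*I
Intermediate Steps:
K(H, Y) = -10 (K(H, Y) = -5*2 = -10)
b = I*√10073 (b = √(-10073) = I*√10073 ≈ 100.36*I)
b - K(131, -119) = I*√10073 - 1*(-10) = I*√10073 + 10 = 10 + I*√10073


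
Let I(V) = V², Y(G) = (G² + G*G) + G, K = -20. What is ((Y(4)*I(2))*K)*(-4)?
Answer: 11520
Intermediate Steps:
Y(G) = G + 2*G² (Y(G) = (G² + G²) + G = 2*G² + G = G + 2*G²)
((Y(4)*I(2))*K)*(-4) = (((4*(1 + 2*4))*2²)*(-20))*(-4) = (((4*(1 + 8))*4)*(-20))*(-4) = (((4*9)*4)*(-20))*(-4) = ((36*4)*(-20))*(-4) = (144*(-20))*(-4) = -2880*(-4) = 11520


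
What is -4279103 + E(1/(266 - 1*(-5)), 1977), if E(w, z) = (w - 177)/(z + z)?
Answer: -2292602200984/535767 ≈ -4.2791e+6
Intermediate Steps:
E(w, z) = (-177 + w)/(2*z) (E(w, z) = (-177 + w)/((2*z)) = (-177 + w)*(1/(2*z)) = (-177 + w)/(2*z))
-4279103 + E(1/(266 - 1*(-5)), 1977) = -4279103 + (½)*(-177 + 1/(266 - 1*(-5)))/1977 = -4279103 + (½)*(1/1977)*(-177 + 1/(266 + 5)) = -4279103 + (½)*(1/1977)*(-177 + 1/271) = -4279103 + (½)*(1/1977)*(-47966/271) = -4279103 - 23983/535767 = -2292602200984/535767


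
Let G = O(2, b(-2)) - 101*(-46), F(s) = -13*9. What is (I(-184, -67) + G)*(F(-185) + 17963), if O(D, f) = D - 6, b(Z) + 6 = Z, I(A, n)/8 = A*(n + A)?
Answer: 6676438444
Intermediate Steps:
F(s) = -117
I(A, n) = 8*A*(A + n) (I(A, n) = 8*(A*(n + A)) = 8*(A*(A + n)) = 8*A*(A + n))
b(Z) = -6 + Z
O(D, f) = -6 + D
G = 4642 (G = (-6 + 2) - 101*(-46) = -4 + 4646 = 4642)
(I(-184, -67) + G)*(F(-185) + 17963) = (8*(-184)*(-184 - 67) + 4642)*(-117 + 17963) = (8*(-184)*(-251) + 4642)*17846 = (369472 + 4642)*17846 = 374114*17846 = 6676438444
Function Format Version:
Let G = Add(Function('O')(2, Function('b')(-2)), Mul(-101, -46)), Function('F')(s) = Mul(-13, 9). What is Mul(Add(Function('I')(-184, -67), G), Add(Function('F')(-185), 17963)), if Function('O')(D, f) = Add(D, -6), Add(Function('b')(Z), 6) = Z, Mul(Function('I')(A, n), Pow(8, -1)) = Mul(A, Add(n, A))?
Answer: 6676438444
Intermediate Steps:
Function('F')(s) = -117
Function('I')(A, n) = Mul(8, A, Add(A, n)) (Function('I')(A, n) = Mul(8, Mul(A, Add(n, A))) = Mul(8, Mul(A, Add(A, n))) = Mul(8, A, Add(A, n)))
Function('b')(Z) = Add(-6, Z)
Function('O')(D, f) = Add(-6, D)
G = 4642 (G = Add(Add(-6, 2), Mul(-101, -46)) = Add(-4, 4646) = 4642)
Mul(Add(Function('I')(-184, -67), G), Add(Function('F')(-185), 17963)) = Mul(Add(Mul(8, -184, Add(-184, -67)), 4642), Add(-117, 17963)) = Mul(Add(Mul(8, -184, -251), 4642), 17846) = Mul(Add(369472, 4642), 17846) = Mul(374114, 17846) = 6676438444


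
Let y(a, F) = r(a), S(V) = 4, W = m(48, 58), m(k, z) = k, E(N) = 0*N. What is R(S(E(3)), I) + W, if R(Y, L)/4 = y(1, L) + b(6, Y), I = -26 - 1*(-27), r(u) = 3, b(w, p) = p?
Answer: 76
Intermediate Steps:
E(N) = 0
W = 48
y(a, F) = 3
I = 1 (I = -26 + 27 = 1)
R(Y, L) = 12 + 4*Y (R(Y, L) = 4*(3 + Y) = 12 + 4*Y)
R(S(E(3)), I) + W = (12 + 4*4) + 48 = (12 + 16) + 48 = 28 + 48 = 76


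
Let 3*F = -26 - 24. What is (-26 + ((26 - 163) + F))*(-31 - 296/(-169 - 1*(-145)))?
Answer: 30184/9 ≈ 3353.8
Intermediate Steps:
F = -50/3 (F = (-26 - 24)/3 = (1/3)*(-50) = -50/3 ≈ -16.667)
(-26 + ((26 - 163) + F))*(-31 - 296/(-169 - 1*(-145))) = (-26 + ((26 - 163) - 50/3))*(-31 - 296/(-169 - 1*(-145))) = (-26 + (-137 - 50/3))*(-31 - 296/(-169 + 145)) = (-26 - 461/3)*(-31 - 296/(-24)) = -539*(-31 - 296*(-1/24))/3 = -539*(-31 + 37/3)/3 = -539/3*(-56/3) = 30184/9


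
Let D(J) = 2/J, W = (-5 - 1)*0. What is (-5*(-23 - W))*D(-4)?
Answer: -115/2 ≈ -57.500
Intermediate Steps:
W = 0 (W = -6*0 = 0)
(-5*(-23 - W))*D(-4) = (-5*(-23 - 1*0))*(2/(-4)) = (-5*(-23 + 0))*(2*(-¼)) = -5*(-23)*(-½) = 115*(-½) = -115/2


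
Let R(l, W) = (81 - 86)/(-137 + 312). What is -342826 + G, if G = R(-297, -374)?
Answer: -11998911/35 ≈ -3.4283e+5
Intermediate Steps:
R(l, W) = -1/35 (R(l, W) = -5/175 = -5*1/175 = -1/35)
G = -1/35 ≈ -0.028571
-342826 + G = -342826 - 1/35 = -11998911/35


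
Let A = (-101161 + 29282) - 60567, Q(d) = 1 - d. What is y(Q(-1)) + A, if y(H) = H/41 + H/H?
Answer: -5430243/41 ≈ -1.3245e+5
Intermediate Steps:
A = -132446 (A = -71879 - 60567 = -132446)
y(H) = 1 + H/41 (y(H) = H*(1/41) + 1 = H/41 + 1 = 1 + H/41)
y(Q(-1)) + A = (1 + (1 - 1*(-1))/41) - 132446 = (1 + (1 + 1)/41) - 132446 = (1 + (1/41)*2) - 132446 = (1 + 2/41) - 132446 = 43/41 - 132446 = -5430243/41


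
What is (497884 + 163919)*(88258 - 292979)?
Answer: -135484971963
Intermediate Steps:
(497884 + 163919)*(88258 - 292979) = 661803*(-204721) = -135484971963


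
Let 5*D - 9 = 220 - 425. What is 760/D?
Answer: -950/49 ≈ -19.388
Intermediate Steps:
D = -196/5 (D = 9/5 + (220 - 425)/5 = 9/5 + (⅕)*(-205) = 9/5 - 41 = -196/5 ≈ -39.200)
760/D = 760/(-196/5) = 760*(-5/196) = -950/49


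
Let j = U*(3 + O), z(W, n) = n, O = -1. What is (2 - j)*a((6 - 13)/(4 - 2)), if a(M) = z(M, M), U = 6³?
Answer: 1505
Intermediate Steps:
U = 216
a(M) = M
j = 432 (j = 216*(3 - 1) = 216*2 = 432)
(2 - j)*a((6 - 13)/(4 - 2)) = (2 - 1*432)*((6 - 13)/(4 - 2)) = (2 - 432)*(-7/2) = -(-3010)/2 = -430*(-7/2) = 1505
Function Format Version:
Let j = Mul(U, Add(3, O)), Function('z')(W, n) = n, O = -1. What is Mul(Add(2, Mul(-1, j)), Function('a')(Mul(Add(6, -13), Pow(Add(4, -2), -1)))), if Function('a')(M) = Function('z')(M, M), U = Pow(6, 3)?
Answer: 1505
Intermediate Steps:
U = 216
Function('a')(M) = M
j = 432 (j = Mul(216, Add(3, -1)) = Mul(216, 2) = 432)
Mul(Add(2, Mul(-1, j)), Function('a')(Mul(Add(6, -13), Pow(Add(4, -2), -1)))) = Mul(Add(2, Mul(-1, 432)), Mul(Add(6, -13), Pow(Add(4, -2), -1))) = Mul(Add(2, -432), Mul(-7, Pow(2, -1))) = Mul(-430, Mul(-7, Rational(1, 2))) = Mul(-430, Rational(-7, 2)) = 1505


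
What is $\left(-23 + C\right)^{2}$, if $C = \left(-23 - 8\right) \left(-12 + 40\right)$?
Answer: $793881$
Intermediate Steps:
$C = -868$ ($C = \left(-31\right) 28 = -868$)
$\left(-23 + C\right)^{2} = \left(-23 - 868\right)^{2} = \left(-891\right)^{2} = 793881$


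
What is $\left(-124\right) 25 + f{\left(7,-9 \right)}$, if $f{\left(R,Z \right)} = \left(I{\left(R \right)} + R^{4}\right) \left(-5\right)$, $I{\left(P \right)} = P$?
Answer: $-15140$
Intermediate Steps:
$f{\left(R,Z \right)} = - 5 R - 5 R^{4}$ ($f{\left(R,Z \right)} = \left(R + R^{4}\right) \left(-5\right) = - 5 R - 5 R^{4}$)
$\left(-124\right) 25 + f{\left(7,-9 \right)} = \left(-124\right) 25 + 5 \cdot 7 \left(-1 - 7^{3}\right) = -3100 + 5 \cdot 7 \left(-1 - 343\right) = -3100 + 5 \cdot 7 \left(-344\right) = -3100 - 12040 = -15140$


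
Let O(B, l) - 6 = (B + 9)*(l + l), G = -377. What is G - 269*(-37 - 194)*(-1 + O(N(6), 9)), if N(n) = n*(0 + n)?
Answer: 50642908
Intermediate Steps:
N(n) = n**2 (N(n) = n*n = n**2)
O(B, l) = 6 + 2*l*(9 + B) (O(B, l) = 6 + (B + 9)*(l + l) = 6 + (9 + B)*(2*l) = 6 + 2*l*(9 + B))
G - 269*(-37 - 194)*(-1 + O(N(6), 9)) = -377 - 269*(-37 - 194)*(-1 + (6 + 18*9 + 2*6**2*9)) = -377 - (-62139)*(-1 + (6 + 162 + 2*36*9)) = -377 - (-62139)*(-1 + (6 + 162 + 648)) = -377 - (-62139)*(-1 + 816) = -377 - (-62139)*815 = -377 - 269*(-188265) = -377 + 50643285 = 50642908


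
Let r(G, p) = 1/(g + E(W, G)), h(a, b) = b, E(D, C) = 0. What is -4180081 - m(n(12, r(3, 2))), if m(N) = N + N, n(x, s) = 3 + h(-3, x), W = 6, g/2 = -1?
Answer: -4180111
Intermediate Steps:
g = -2 (g = 2*(-1) = -2)
r(G, p) = -½ (r(G, p) = 1/(-2 + 0) = 1/(-2) = -½)
n(x, s) = 3 + x
m(N) = 2*N
-4180081 - m(n(12, r(3, 2))) = -4180081 - 2*(3 + 12) = -4180081 - 2*15 = -4180081 - 1*30 = -4180081 - 30 = -4180111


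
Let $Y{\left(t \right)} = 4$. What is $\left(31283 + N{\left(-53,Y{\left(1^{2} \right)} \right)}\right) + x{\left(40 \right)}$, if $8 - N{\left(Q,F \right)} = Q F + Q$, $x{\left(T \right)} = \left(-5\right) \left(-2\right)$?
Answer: $31566$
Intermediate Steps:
$x{\left(T \right)} = 10$
$N{\left(Q,F \right)} = 8 - Q - F Q$ ($N{\left(Q,F \right)} = 8 - \left(Q F + Q\right) = 8 - \left(F Q + Q\right) = 8 - \left(Q + F Q\right) = 8 - Q - F Q$)
$\left(31283 + N{\left(-53,Y{\left(1^{2} \right)} \right)}\right) + x{\left(40 \right)} = \left(31283 - \left(-61 - 212\right)\right) + 10 = \left(31283 + \left(8 + 53 + 212\right)\right) + 10 = \left(31283 + 273\right) + 10 = 31556 + 10 = 31566$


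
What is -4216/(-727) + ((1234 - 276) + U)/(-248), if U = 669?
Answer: -137261/180296 ≈ -0.76131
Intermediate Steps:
-4216/(-727) + ((1234 - 276) + U)/(-248) = -4216/(-727) + ((1234 - 276) + 669)/(-248) = -4216*(-1/727) + (958 + 669)*(-1/248) = 4216/727 + 1627*(-1/248) = 4216/727 - 1627/248 = -137261/180296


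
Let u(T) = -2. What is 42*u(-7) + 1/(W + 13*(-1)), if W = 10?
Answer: -253/3 ≈ -84.333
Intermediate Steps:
42*u(-7) + 1/(W + 13*(-1)) = 42*(-2) + 1/(10 + 13*(-1)) = -84 + 1/(10 - 13) = -84 + 1/(-3) = -84 - ⅓ = -253/3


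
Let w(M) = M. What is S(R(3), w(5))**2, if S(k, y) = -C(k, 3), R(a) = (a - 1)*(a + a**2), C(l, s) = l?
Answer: 576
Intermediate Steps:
R(a) = (-1 + a)*(a + a**2)
S(k, y) = -k
S(R(3), w(5))**2 = (-(3**3 - 1*3))**2 = (-(27 - 3))**2 = (-1*24)**2 = (-24)**2 = 576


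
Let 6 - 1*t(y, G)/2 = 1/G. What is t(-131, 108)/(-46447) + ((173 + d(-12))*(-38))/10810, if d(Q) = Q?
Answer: -333734399/589412430 ≈ -0.56622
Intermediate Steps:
t(y, G) = 12 - 2/G
t(-131, 108)/(-46447) + ((173 + d(-12))*(-38))/10810 = (12 - 2/108)/(-46447) + ((173 - 12)*(-38))/10810 = (12 - 2*1/108)*(-1/46447) + (161*(-38))*(1/10810) = (12 - 1/54)*(-1/46447) - 6118*1/10810 = (647/54)*(-1/46447) - 133/235 = -647/2508138 - 133/235 = -333734399/589412430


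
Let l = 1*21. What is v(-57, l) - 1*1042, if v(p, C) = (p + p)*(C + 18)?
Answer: -5488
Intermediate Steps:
l = 21
v(p, C) = 2*p*(18 + C) (v(p, C) = (2*p)*(18 + C) = 2*p*(18 + C))
v(-57, l) - 1*1042 = 2*(-57)*(18 + 21) - 1*1042 = 2*(-57)*39 - 1042 = -4446 - 1042 = -5488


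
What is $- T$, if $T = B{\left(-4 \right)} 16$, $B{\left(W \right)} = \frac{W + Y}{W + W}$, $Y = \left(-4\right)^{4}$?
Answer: $504$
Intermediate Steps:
$Y = 256$
$B{\left(W \right)} = \frac{256 + W}{2 W}$ ($B{\left(W \right)} = \frac{W + 256}{W + W} = \frac{256 + W}{2 W}$)
$T = -504$ ($T = \frac{256 - 4}{2 \left(-4\right)} 16 = \frac{1}{2} \left(- \frac{1}{4}\right) 252 \cdot 16 = \left(- \frac{63}{2}\right) 16 = -504$)
$- T = \left(-1\right) \left(-504\right) = 504$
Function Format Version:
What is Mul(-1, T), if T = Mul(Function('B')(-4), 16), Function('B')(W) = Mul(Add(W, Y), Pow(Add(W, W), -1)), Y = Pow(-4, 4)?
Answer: 504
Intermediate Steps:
Y = 256
Function('B')(W) = Mul(Rational(1, 2), Pow(W, -1), Add(256, W)) (Function('B')(W) = Mul(Add(W, 256), Pow(Add(W, W), -1)) = Mul(Add(256, W), Pow(Mul(2, W), -1)) = Mul(Add(256, W), Mul(Rational(1, 2), Pow(W, -1))) = Mul(Rational(1, 2), Pow(W, -1), Add(256, W)))
T = -504 (T = Mul(Mul(Rational(1, 2), Pow(-4, -1), Add(256, -4)), 16) = Mul(Mul(Rational(1, 2), Rational(-1, 4), 252), 16) = Mul(Rational(-63, 2), 16) = -504)
Mul(-1, T) = Mul(-1, -504) = 504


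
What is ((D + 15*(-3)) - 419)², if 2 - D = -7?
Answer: 207025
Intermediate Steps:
D = 9 (D = 2 - 1*(-7) = 2 + 7 = 9)
((D + 15*(-3)) - 419)² = ((9 + 15*(-3)) - 419)² = ((9 - 45) - 419)² = (-36 - 419)² = (-455)² = 207025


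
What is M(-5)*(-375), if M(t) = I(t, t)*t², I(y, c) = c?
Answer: 46875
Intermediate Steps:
M(t) = t³ (M(t) = t*t² = t³)
M(-5)*(-375) = (-5)³*(-375) = -125*(-375) = 46875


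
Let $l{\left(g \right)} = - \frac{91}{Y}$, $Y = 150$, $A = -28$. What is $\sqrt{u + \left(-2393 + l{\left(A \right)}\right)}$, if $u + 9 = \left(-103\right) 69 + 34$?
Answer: $\frac{i \sqrt{8528046}}{30} \approx 97.343 i$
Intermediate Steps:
$l{\left(g \right)} = - \frac{91}{150}$
$u = -7082$ ($u = -9 + \left(\left(-103\right) 69 + 34\right) = -9 + \left(-7107 + 34\right) = -9 - 7073 = -7082$)
$\sqrt{u + \left(-2393 + l{\left(A \right)}\right)} = \sqrt{-7082 - \frac{359041}{150}} = \sqrt{- \frac{1421341}{150}} = \frac{i \sqrt{8528046}}{30}$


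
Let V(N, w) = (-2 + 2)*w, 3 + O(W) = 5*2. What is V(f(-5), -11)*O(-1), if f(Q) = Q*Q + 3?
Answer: 0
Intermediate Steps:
O(W) = 7 (O(W) = -3 + 5*2 = -3 + 10 = 7)
f(Q) = 3 + Q² (f(Q) = Q² + 3 = 3 + Q²)
V(N, w) = 0 (V(N, w) = 0*w = 0)
V(f(-5), -11)*O(-1) = 0*7 = 0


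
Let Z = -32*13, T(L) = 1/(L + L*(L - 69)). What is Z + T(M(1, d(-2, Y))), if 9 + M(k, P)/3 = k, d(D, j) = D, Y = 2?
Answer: -918527/2208 ≈ -416.00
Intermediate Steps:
M(k, P) = -27 + 3*k
T(L) = 1/(L + L*(-69 + L))
Z = -416
Z + T(M(1, d(-2, Y))) = -416 + 1/((-27 + 3*1)*(-68 + (-27 + 3*1))) = -416 + 1/((-27 + 3)*(-68 + (-27 + 3))) = -416 + 1/((-24)*(-68 - 24)) = -416 - 1/24/(-92) = -416 - 1/24*(-1/92) = -416 + 1/2208 = -918527/2208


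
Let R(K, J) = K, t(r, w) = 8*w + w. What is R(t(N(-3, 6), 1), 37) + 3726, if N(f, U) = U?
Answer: 3735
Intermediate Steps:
t(r, w) = 9*w
R(t(N(-3, 6), 1), 37) + 3726 = 9*1 + 3726 = 9 + 3726 = 3735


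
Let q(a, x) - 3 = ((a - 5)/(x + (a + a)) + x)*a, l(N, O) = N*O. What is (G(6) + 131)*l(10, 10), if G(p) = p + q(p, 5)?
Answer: 289600/17 ≈ 17035.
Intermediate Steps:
q(a, x) = 3 + a*(x + (-5 + a)/(x + 2*a)) (q(a, x) = 3 + ((a - 5)/(x + (a + a)) + x)*a = 3 + ((-5 + a)/(x + 2*a) + x)*a = 3 + (x + (-5 + a)/(x + 2*a))*a = 3 + a*(x + (-5 + a)/(x + 2*a)))
G(p) = p + (15 + 11*p**2 + 26*p)/(5 + 2*p) (G(p) = p + (p + p**2 + 3*5 + p*5**2 + 2*5*p**2)/(5 + 2*p) = p + (p + p**2 + 15 + p*25 + 10*p**2)/(5 + 2*p) = p + (p + p**2 + 15 + 25*p + 10*p**2)/(5 + 2*p) = p + (15 + 11*p**2 + 26*p)/(5 + 2*p))
(G(6) + 131)*l(10, 10) = ((15 + 13*6**2 + 31*6)/(5 + 2*6) + 131)*(10*10) = ((15 + 13*36 + 186)/(5 + 12) + 131)*100 = ((15 + 468 + 186)/17 + 131)*100 = ((1/17)*669 + 131)*100 = (669/17 + 131)*100 = (2896/17)*100 = 289600/17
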